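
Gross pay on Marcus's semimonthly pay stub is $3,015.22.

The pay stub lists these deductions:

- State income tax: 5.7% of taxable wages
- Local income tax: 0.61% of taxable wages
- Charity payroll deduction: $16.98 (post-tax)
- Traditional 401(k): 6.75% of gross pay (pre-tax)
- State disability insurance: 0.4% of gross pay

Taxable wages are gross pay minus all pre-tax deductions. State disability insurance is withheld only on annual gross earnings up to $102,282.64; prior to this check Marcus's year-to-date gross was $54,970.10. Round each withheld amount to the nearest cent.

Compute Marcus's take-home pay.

$2,605.23

Traditional 401(k): $3,015.22 × 0.0675 = $203.53
Taxable wages = $3,015.22 − $203.53 = $2,811.69
State income tax: $2,811.69 × 0.057 = $160.27
Local income tax: $2,811.69 × 0.0061 = $17.15
State disability insurance: cap not yet reached, full $3,015.22 is subject → $3,015.22 × 0.004 = $12.06
Charity payroll deduction: $16.98
Total deductions = $203.53 + $160.27 + $17.15 + $12.06 + $16.98 = $409.99
Net pay = $3,015.22 − $409.99 = $2,605.23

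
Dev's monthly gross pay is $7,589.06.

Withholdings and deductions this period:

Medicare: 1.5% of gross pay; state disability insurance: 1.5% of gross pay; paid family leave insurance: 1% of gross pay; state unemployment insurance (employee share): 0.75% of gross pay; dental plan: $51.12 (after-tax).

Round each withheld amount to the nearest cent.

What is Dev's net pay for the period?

Paid family leave insurance: $7,589.06 × 0.01 = $75.89
State unemployment insurance (employee share): $7,589.06 × 0.0075 = $56.92
Medicare: $7,589.06 × 0.015 = $113.84
State disability insurance: $7,589.06 × 0.015 = $113.84
Dental plan: $51.12
Total deductions = $75.89 + $56.92 + $113.84 + $113.84 + $51.12 = $411.61
Net pay = $7,589.06 − $411.61 = $7,177.45

$7,177.45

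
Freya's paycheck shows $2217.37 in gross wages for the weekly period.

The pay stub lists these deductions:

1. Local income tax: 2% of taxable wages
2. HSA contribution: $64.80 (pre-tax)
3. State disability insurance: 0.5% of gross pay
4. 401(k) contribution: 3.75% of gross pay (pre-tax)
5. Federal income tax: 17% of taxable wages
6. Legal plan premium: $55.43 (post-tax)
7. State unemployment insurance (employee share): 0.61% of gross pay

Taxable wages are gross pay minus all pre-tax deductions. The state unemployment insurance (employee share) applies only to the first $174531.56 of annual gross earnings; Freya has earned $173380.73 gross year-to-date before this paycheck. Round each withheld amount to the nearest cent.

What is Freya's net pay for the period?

$1602.69

401(k) contribution: $2217.37 × 0.0375 = $83.15
HSA contribution: $64.80
Pre-tax total = $83.15 + $64.80 = $147.95
Taxable wages = $2217.37 − $147.95 = $2069.42
Federal income tax: $2069.42 × 0.17 = $351.80
Local income tax: $2069.42 × 0.02 = $41.39
State disability insurance: $2217.37 × 0.005 = $11.09
State unemployment insurance (employee share): only $174531.56 − $173380.73 = $1150.83 of this check is subject → $1150.83 × 0.0061 = $7.02
Legal plan premium: $55.43
Total deductions = $83.15 + $64.80 + $351.80 + $41.39 + $11.09 + $7.02 + $55.43 = $614.68
Net pay = $2217.37 − $614.68 = $1602.69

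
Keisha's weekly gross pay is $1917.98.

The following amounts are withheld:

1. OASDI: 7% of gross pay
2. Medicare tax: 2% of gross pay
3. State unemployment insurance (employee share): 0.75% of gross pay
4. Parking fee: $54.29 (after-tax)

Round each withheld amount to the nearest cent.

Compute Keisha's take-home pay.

OASDI: $1917.98 × 0.07 = $134.26
Medicare tax: $1917.98 × 0.02 = $38.36
State unemployment insurance (employee share): $1917.98 × 0.0075 = $14.38
Parking fee: $54.29
Total deductions = $134.26 + $38.36 + $14.38 + $54.29 = $241.29
Net pay = $1917.98 − $241.29 = $1676.69

$1676.69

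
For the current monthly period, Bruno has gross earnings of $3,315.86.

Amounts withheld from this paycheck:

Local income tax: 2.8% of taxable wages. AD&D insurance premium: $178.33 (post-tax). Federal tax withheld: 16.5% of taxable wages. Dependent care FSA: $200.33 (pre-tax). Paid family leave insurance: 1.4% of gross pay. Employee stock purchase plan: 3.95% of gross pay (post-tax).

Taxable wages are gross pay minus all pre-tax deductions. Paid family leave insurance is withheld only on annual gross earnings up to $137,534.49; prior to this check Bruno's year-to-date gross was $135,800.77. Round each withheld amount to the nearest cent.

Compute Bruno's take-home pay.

Dependent care FSA: $200.33
Taxable wages = $3,315.86 − $200.33 = $3,115.53
Federal tax withheld: $3,115.53 × 0.165 = $514.06
Local income tax: $3,115.53 × 0.028 = $87.23
Paid family leave insurance: only $137,534.49 − $135,800.77 = $1,733.72 of this check is subject → $1,733.72 × 0.014 = $24.27
Employee stock purchase plan: $3,315.86 × 0.0395 = $130.98
AD&D insurance premium: $178.33
Total deductions = $200.33 + $514.06 + $87.23 + $24.27 + $130.98 + $178.33 = $1,135.20
Net pay = $3,315.86 − $1,135.20 = $2,180.66

$2,180.66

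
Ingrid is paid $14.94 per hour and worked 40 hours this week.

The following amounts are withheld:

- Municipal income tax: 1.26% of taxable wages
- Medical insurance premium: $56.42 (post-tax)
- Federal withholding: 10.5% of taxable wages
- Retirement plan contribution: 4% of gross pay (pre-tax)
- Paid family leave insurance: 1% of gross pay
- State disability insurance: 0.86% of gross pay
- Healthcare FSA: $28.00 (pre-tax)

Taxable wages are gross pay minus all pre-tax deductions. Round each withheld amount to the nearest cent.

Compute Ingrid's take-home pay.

Gross pay: 40 × $14.94 = $597.60
Healthcare FSA: $28.00
Retirement plan contribution: $597.60 × 0.04 = $23.90
Pre-tax total = $28.00 + $23.90 = $51.90
Taxable wages = $597.60 − $51.90 = $545.70
Federal withholding: $545.70 × 0.105 = $57.30
Municipal income tax: $545.70 × 0.0126 = $6.88
Paid family leave insurance: $597.60 × 0.01 = $5.98
State disability insurance: $597.60 × 0.0086 = $5.14
Medical insurance premium: $56.42
Total deductions = $28.00 + $23.90 + $57.30 + $6.88 + $5.98 + $5.14 + $56.42 = $183.62
Net pay = $597.60 − $183.62 = $413.98

$413.98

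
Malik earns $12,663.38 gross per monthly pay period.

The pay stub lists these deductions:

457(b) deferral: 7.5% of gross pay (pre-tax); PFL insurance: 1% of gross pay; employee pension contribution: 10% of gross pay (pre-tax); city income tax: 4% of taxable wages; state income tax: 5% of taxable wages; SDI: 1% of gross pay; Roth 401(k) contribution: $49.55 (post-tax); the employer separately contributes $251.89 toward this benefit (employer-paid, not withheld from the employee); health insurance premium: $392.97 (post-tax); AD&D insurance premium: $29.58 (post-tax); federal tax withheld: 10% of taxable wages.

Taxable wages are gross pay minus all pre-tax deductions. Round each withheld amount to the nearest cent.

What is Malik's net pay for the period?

$7,736.95

457(b) deferral: $12,663.38 × 0.075 = $949.75
Employee pension contribution: $12,663.38 × 0.1 = $1,266.34
Pre-tax total = $949.75 + $1,266.34 = $2,216.09
Taxable wages = $12,663.38 − $2,216.09 = $10,447.29
Federal tax withheld: $10,447.29 × 0.1 = $1,044.73
City income tax: $10,447.29 × 0.04 = $417.89
State income tax: $10,447.29 × 0.05 = $522.36
SDI: $12,663.38 × 0.01 = $126.63
PFL insurance: $12,663.38 × 0.01 = $126.63
Roth 401(k) contribution: $49.55
AD&D insurance premium: $29.58
Health insurance premium: $392.97
(Employer's $251.89 toward Roth 401(k) contribution is not withheld from the employee.)
Total deductions = $949.75 + $1,266.34 + $1,044.73 + $417.89 + $522.36 + $126.63 + $126.63 + $49.55 + $29.58 + $392.97 = $4,926.43
Net pay = $12,663.38 − $4,926.43 = $7,736.95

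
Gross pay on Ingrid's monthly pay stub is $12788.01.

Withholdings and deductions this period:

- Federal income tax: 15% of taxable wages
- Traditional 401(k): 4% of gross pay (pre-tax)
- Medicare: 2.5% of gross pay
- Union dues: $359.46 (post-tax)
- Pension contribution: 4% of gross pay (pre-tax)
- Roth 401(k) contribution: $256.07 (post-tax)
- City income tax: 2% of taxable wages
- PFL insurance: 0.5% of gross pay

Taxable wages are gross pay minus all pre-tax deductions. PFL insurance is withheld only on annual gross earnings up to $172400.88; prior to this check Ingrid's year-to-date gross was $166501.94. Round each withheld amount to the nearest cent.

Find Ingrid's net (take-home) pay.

Traditional 401(k): $12788.01 × 0.04 = $511.52
Pension contribution: $12788.01 × 0.04 = $511.52
Pre-tax total = $511.52 + $511.52 = $1023.04
Taxable wages = $12788.01 − $1023.04 = $11764.97
Federal income tax: $11764.97 × 0.15 = $1764.75
City income tax: $11764.97 × 0.02 = $235.30
Medicare: $12788.01 × 0.025 = $319.70
PFL insurance: only $172400.88 − $166501.94 = $5898.94 of this check is subject → $5898.94 × 0.005 = $29.49
Roth 401(k) contribution: $256.07
Union dues: $359.46
Total deductions = $511.52 + $511.52 + $1764.75 + $235.30 + $319.70 + $29.49 + $256.07 + $359.46 = $3987.81
Net pay = $12788.01 − $3987.81 = $8800.20

$8800.20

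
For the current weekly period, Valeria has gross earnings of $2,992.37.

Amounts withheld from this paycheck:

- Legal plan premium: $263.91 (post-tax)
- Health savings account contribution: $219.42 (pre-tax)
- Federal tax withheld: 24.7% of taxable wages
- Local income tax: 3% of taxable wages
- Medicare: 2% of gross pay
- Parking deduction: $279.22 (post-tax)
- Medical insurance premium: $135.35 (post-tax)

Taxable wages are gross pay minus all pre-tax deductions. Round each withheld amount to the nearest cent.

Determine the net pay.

Health savings account contribution: $219.42
Taxable wages = $2,992.37 − $219.42 = $2,772.95
Federal tax withheld: $2,772.95 × 0.247 = $684.92
Local income tax: $2,772.95 × 0.03 = $83.19
Medicare: $2,992.37 × 0.02 = $59.85
Legal plan premium: $263.91
Parking deduction: $279.22
Medical insurance premium: $135.35
Total deductions = $219.42 + $684.92 + $83.19 + $59.85 + $263.91 + $279.22 + $135.35 = $1,725.86
Net pay = $2,992.37 − $1,725.86 = $1,266.51

$1,266.51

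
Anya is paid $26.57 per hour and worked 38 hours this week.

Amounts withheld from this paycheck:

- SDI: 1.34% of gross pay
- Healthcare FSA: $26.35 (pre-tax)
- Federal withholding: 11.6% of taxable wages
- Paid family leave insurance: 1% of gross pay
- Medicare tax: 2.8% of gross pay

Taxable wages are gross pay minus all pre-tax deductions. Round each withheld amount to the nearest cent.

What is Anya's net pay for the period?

$817.35

Gross pay: 38 × $26.57 = $1,009.66
Healthcare FSA: $26.35
Taxable wages = $1,009.66 − $26.35 = $983.31
Federal withholding: $983.31 × 0.116 = $114.06
Medicare tax: $1,009.66 × 0.028 = $28.27
SDI: $1,009.66 × 0.0134 = $13.53
Paid family leave insurance: $1,009.66 × 0.01 = $10.10
Total deductions = $26.35 + $114.06 + $28.27 + $13.53 + $10.10 = $192.31
Net pay = $1,009.66 − $192.31 = $817.35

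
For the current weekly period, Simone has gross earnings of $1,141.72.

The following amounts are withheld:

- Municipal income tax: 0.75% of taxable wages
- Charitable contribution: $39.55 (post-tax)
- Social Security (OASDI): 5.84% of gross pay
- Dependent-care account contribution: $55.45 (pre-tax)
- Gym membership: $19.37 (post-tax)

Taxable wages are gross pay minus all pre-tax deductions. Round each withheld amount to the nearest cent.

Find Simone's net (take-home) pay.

Dependent-care account contribution: $55.45
Taxable wages = $1,141.72 − $55.45 = $1,086.27
Municipal income tax: $1,086.27 × 0.0075 = $8.15
Social Security (OASDI): $1,141.72 × 0.0584 = $66.68
Gym membership: $19.37
Charitable contribution: $39.55
Total deductions = $55.45 + $8.15 + $66.68 + $19.37 + $39.55 = $189.20
Net pay = $1,141.72 − $189.20 = $952.52

$952.52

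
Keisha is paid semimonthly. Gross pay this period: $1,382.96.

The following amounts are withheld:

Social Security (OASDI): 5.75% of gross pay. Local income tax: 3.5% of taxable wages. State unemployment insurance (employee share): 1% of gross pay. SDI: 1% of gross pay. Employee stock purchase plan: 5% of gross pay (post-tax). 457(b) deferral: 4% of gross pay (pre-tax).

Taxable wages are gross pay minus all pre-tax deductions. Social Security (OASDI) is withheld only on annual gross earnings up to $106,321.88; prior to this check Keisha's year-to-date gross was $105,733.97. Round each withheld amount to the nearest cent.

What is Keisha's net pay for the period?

$1,150.56

457(b) deferral: $1,382.96 × 0.04 = $55.32
Taxable wages = $1,382.96 − $55.32 = $1,327.64
Local income tax: $1,327.64 × 0.035 = $46.47
State unemployment insurance (employee share): $1,382.96 × 0.01 = $13.83
SDI: $1,382.96 × 0.01 = $13.83
Social Security (OASDI): only $106,321.88 − $105,733.97 = $587.91 of this check is subject → $587.91 × 0.0575 = $33.80
Employee stock purchase plan: $1,382.96 × 0.05 = $69.15
Total deductions = $55.32 + $46.47 + $13.83 + $13.83 + $33.80 + $69.15 = $232.40
Net pay = $1,382.96 − $232.40 = $1,150.56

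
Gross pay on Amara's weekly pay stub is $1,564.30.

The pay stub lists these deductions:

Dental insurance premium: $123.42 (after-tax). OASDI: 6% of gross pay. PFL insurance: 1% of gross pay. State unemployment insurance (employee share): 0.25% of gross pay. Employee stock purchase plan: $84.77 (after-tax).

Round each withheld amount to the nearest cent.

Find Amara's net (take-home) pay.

$1,242.70

PFL insurance: $1,564.30 × 0.01 = $15.64
OASDI: $1,564.30 × 0.06 = $93.86
State unemployment insurance (employee share): $1,564.30 × 0.0025 = $3.91
Employee stock purchase plan: $84.77
Dental insurance premium: $123.42
Total deductions = $15.64 + $93.86 + $3.91 + $84.77 + $123.42 = $321.60
Net pay = $1,564.30 − $321.60 = $1,242.70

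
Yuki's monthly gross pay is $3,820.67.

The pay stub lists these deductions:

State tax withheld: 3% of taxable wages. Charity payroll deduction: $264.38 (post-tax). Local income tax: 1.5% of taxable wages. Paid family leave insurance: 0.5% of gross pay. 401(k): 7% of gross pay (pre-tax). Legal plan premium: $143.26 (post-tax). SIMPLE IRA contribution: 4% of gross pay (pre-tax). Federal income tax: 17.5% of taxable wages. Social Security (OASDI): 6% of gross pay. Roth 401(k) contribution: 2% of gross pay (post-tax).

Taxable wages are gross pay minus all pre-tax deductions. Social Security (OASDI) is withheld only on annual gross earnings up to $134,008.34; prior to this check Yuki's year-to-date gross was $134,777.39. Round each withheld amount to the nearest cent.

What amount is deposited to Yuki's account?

SIMPLE IRA contribution: $3,820.67 × 0.04 = $152.83
401(k): $3,820.67 × 0.07 = $267.45
Pre-tax total = $152.83 + $267.45 = $420.28
Taxable wages = $3,820.67 − $420.28 = $3,400.39
State tax withheld: $3,400.39 × 0.03 = $102.01
Local income tax: $3,400.39 × 0.015 = $51.01
Federal income tax: $3,400.39 × 0.175 = $595.07
Social Security (OASDI): annual cap $134,008.34 already reached (YTD $134,777.39), so $0.00
Paid family leave insurance: $3,820.67 × 0.005 = $19.10
Charity payroll deduction: $264.38
Legal plan premium: $143.26
Roth 401(k) contribution: $3,820.67 × 0.02 = $76.41
Total deductions = $152.83 + $267.45 + $102.01 + $51.01 + $595.07 + $0.00 + $19.10 + $264.38 + $143.26 + $76.41 = $1,671.52
Net pay = $3,820.67 − $1,671.52 = $2,149.15

$2,149.15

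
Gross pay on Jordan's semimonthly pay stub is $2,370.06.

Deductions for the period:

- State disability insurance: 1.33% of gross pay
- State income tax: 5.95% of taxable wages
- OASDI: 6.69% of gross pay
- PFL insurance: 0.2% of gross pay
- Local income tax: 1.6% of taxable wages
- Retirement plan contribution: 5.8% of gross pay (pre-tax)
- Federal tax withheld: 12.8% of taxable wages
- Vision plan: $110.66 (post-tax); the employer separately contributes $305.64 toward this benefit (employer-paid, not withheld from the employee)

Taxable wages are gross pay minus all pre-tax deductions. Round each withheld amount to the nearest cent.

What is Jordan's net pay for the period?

Retirement plan contribution: $2,370.06 × 0.058 = $137.46
Taxable wages = $2,370.06 − $137.46 = $2,232.60
State income tax: $2,232.60 × 0.0595 = $132.84
Federal tax withheld: $2,232.60 × 0.128 = $285.77
Local income tax: $2,232.60 × 0.016 = $35.72
State disability insurance: $2,370.06 × 0.0133 = $31.52
OASDI: $2,370.06 × 0.0669 = $158.56
PFL insurance: $2,370.06 × 0.002 = $4.74
Vision plan: $110.66
(Employer's $305.64 toward vision plan is not withheld from the employee.)
Total deductions = $137.46 + $132.84 + $285.77 + $35.72 + $31.52 + $158.56 + $4.74 + $110.66 = $897.27
Net pay = $2,370.06 − $897.27 = $1,472.79

$1,472.79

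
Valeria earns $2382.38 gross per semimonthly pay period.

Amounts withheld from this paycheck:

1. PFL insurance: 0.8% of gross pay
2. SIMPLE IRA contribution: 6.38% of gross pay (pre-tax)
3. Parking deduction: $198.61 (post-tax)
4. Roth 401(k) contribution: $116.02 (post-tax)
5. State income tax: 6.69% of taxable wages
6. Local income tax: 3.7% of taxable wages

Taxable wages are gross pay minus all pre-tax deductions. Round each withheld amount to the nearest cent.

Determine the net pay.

$1664.96

SIMPLE IRA contribution: $2382.38 × 0.0638 = $152.00
Taxable wages = $2382.38 − $152.00 = $2230.38
Local income tax: $2230.38 × 0.037 = $82.52
State income tax: $2230.38 × 0.0669 = $149.21
PFL insurance: $2382.38 × 0.008 = $19.06
Roth 401(k) contribution: $116.02
Parking deduction: $198.61
Total deductions = $152.00 + $82.52 + $149.21 + $19.06 + $116.02 + $198.61 = $717.42
Net pay = $2382.38 − $717.42 = $1664.96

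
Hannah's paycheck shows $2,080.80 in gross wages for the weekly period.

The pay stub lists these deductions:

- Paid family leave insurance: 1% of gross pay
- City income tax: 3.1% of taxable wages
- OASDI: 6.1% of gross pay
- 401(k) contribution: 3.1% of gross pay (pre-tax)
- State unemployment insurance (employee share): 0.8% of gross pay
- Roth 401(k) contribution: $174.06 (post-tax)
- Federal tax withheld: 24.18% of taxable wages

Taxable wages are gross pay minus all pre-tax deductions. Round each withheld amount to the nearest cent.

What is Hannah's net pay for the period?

$1,127.80

401(k) contribution: $2,080.80 × 0.031 = $64.50
Taxable wages = $2,080.80 − $64.50 = $2,016.30
Federal tax withheld: $2,016.30 × 0.2418 = $487.54
City income tax: $2,016.30 × 0.031 = $62.51
OASDI: $2,080.80 × 0.061 = $126.93
State unemployment insurance (employee share): $2,080.80 × 0.008 = $16.65
Paid family leave insurance: $2,080.80 × 0.01 = $20.81
Roth 401(k) contribution: $174.06
Total deductions = $64.50 + $487.54 + $62.51 + $126.93 + $16.65 + $20.81 + $174.06 = $953.00
Net pay = $2,080.80 − $953.00 = $1,127.80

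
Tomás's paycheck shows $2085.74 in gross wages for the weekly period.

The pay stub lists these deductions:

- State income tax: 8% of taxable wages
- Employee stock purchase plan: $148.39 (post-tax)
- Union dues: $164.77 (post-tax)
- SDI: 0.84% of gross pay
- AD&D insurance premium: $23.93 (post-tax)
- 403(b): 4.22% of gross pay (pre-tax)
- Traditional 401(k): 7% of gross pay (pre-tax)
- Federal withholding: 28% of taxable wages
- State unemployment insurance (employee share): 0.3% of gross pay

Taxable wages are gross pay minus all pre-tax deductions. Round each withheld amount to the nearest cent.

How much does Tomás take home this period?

403(b): $2085.74 × 0.0422 = $88.02
Traditional 401(k): $2085.74 × 0.07 = $146.00
Pre-tax total = $88.02 + $146.00 = $234.02
Taxable wages = $2085.74 − $234.02 = $1851.72
Federal withholding: $1851.72 × 0.28 = $518.48
State income tax: $1851.72 × 0.08 = $148.14
SDI: $2085.74 × 0.0084 = $17.52
State unemployment insurance (employee share): $2085.74 × 0.003 = $6.26
Employee stock purchase plan: $148.39
AD&D insurance premium: $23.93
Union dues: $164.77
Total deductions = $88.02 + $146.00 + $518.48 + $148.14 + $17.52 + $6.26 + $148.39 + $23.93 + $164.77 = $1261.51
Net pay = $2085.74 − $1261.51 = $824.23

$824.23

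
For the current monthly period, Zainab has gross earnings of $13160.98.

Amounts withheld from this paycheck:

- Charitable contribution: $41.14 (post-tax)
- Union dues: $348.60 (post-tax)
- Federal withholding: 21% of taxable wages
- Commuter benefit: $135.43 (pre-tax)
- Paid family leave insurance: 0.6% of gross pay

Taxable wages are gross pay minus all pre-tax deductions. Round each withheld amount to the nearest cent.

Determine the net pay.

Commuter benefit: $135.43
Taxable wages = $13160.98 − $135.43 = $13025.55
Federal withholding: $13025.55 × 0.21 = $2735.37
Paid family leave insurance: $13160.98 × 0.006 = $78.97
Union dues: $348.60
Charitable contribution: $41.14
Total deductions = $135.43 + $2735.37 + $78.97 + $348.60 + $41.14 = $3339.51
Net pay = $13160.98 − $3339.51 = $9821.47

$9821.47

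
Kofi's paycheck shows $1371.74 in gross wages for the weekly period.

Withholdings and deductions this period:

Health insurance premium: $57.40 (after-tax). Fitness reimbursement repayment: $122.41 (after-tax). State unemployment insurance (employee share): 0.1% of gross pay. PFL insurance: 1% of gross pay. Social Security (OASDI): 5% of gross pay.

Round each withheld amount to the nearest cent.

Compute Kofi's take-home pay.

Social Security (OASDI): $1371.74 × 0.05 = $68.59
PFL insurance: $1371.74 × 0.01 = $13.72
State unemployment insurance (employee share): $1371.74 × 0.001 = $1.37
Fitness reimbursement repayment: $122.41
Health insurance premium: $57.40
Total deductions = $68.59 + $13.72 + $1.37 + $122.41 + $57.40 = $263.49
Net pay = $1371.74 − $263.49 = $1108.25

$1108.25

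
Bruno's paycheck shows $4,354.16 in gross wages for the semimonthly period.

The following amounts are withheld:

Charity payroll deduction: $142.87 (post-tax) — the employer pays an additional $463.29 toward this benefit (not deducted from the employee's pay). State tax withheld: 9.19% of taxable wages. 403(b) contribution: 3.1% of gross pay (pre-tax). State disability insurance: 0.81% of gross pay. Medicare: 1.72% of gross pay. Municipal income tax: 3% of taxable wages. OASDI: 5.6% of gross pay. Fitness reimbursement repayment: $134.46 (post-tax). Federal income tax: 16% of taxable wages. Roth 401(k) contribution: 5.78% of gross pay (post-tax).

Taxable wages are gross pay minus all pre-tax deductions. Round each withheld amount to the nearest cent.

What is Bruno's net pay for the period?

$2,146.80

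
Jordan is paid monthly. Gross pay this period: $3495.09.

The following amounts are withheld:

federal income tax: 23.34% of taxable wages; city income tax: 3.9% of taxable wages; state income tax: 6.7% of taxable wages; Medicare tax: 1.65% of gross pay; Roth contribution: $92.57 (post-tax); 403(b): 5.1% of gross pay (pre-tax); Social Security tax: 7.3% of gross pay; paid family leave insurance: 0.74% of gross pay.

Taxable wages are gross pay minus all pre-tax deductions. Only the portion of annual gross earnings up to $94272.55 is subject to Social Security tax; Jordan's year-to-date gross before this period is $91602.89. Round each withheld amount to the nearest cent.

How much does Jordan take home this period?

$1820.11

403(b): $3495.09 × 0.051 = $178.25
Taxable wages = $3495.09 − $178.25 = $3316.84
City income tax: $3316.84 × 0.039 = $129.36
State income tax: $3316.84 × 0.067 = $222.23
Federal income tax: $3316.84 × 0.2334 = $774.15
Paid family leave insurance: $3495.09 × 0.0074 = $25.86
Medicare tax: $3495.09 × 0.0165 = $57.67
Social Security tax: only $94272.55 − $91602.89 = $2669.66 of this check is subject → $2669.66 × 0.073 = $194.89
Roth contribution: $92.57
Total deductions = $178.25 + $129.36 + $222.23 + $774.15 + $25.86 + $57.67 + $194.89 + $92.57 = $1674.98
Net pay = $3495.09 − $1674.98 = $1820.11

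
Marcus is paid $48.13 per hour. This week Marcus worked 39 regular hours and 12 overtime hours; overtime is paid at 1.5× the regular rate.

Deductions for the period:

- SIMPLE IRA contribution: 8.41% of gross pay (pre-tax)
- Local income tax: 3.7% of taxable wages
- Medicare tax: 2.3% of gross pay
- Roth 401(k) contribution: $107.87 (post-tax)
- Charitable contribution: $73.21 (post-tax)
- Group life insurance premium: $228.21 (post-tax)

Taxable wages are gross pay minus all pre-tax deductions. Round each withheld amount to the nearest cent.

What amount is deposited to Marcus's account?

$1,947.33

Regular pay: 39 × $48.13 = $1,877.07
Overtime pay: 12 × $48.13 × 1.5 = $866.34
Gross pay = $1,877.07 + $866.34 = $2,743.41
SIMPLE IRA contribution: $2,743.41 × 0.0841 = $230.72
Taxable wages = $2,743.41 − $230.72 = $2,512.69
Local income tax: $2,512.69 × 0.037 = $92.97
Medicare tax: $2,743.41 × 0.023 = $63.10
Roth 401(k) contribution: $107.87
Charitable contribution: $73.21
Group life insurance premium: $228.21
Total deductions = $230.72 + $92.97 + $63.10 + $107.87 + $73.21 + $228.21 = $796.08
Net pay = $2,743.41 − $796.08 = $1,947.33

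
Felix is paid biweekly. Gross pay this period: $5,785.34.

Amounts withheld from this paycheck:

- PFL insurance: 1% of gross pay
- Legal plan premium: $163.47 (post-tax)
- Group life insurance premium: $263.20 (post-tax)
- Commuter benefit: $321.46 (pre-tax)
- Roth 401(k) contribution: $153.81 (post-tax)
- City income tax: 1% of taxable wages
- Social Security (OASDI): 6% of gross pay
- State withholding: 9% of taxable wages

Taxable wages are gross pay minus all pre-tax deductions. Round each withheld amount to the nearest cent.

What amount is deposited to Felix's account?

$3,932.04

Commuter benefit: $321.46
Taxable wages = $5,785.34 − $321.46 = $5,463.88
City income tax: $5,463.88 × 0.01 = $54.64
State withholding: $5,463.88 × 0.09 = $491.75
PFL insurance: $5,785.34 × 0.01 = $57.85
Social Security (OASDI): $5,785.34 × 0.06 = $347.12
Roth 401(k) contribution: $153.81
Group life insurance premium: $263.20
Legal plan premium: $163.47
Total deductions = $321.46 + $54.64 + $491.75 + $57.85 + $347.12 + $153.81 + $263.20 + $163.47 = $1,853.30
Net pay = $5,785.34 − $1,853.30 = $3,932.04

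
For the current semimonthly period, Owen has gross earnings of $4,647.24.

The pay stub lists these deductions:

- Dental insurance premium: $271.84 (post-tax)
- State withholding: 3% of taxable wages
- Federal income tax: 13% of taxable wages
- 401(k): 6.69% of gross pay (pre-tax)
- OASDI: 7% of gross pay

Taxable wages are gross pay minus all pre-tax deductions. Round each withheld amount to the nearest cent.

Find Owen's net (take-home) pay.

401(k): $4,647.24 × 0.0669 = $310.90
Taxable wages = $4,647.24 − $310.90 = $4,336.34
State withholding: $4,336.34 × 0.03 = $130.09
Federal income tax: $4,336.34 × 0.13 = $563.72
OASDI: $4,647.24 × 0.07 = $325.31
Dental insurance premium: $271.84
Total deductions = $310.90 + $130.09 + $563.72 + $325.31 + $271.84 = $1,601.86
Net pay = $4,647.24 − $1,601.86 = $3,045.38

$3,045.38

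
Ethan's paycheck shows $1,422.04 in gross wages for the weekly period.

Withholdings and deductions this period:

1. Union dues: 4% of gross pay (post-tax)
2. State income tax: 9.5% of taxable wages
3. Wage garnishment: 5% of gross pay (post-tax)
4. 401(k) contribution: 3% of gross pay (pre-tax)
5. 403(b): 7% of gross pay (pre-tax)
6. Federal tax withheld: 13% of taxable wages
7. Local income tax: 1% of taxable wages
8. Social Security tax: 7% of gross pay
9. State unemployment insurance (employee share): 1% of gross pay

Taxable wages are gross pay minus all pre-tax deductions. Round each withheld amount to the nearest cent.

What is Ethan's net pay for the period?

$737.34

401(k) contribution: $1,422.04 × 0.03 = $42.66
403(b): $1,422.04 × 0.07 = $99.54
Pre-tax total = $42.66 + $99.54 = $142.20
Taxable wages = $1,422.04 − $142.20 = $1,279.84
State income tax: $1,279.84 × 0.095 = $121.58
Local income tax: $1,279.84 × 0.01 = $12.80
Federal tax withheld: $1,279.84 × 0.13 = $166.38
State unemployment insurance (employee share): $1,422.04 × 0.01 = $14.22
Social Security tax: $1,422.04 × 0.07 = $99.54
Wage garnishment: $1,422.04 × 0.05 = $71.10
Union dues: $1,422.04 × 0.04 = $56.88
Total deductions = $42.66 + $99.54 + $121.58 + $12.80 + $166.38 + $14.22 + $99.54 + $71.10 + $56.88 = $684.70
Net pay = $1,422.04 − $684.70 = $737.34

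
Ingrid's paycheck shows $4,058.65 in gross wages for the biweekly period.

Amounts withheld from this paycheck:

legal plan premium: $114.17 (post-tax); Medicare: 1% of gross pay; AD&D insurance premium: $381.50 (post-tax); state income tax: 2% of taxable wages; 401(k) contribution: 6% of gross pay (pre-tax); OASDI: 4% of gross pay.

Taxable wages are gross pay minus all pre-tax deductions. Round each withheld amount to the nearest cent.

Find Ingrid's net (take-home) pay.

$3,040.22

401(k) contribution: $4,058.65 × 0.06 = $243.52
Taxable wages = $4,058.65 − $243.52 = $3,815.13
State income tax: $3,815.13 × 0.02 = $76.30
Medicare: $4,058.65 × 0.01 = $40.59
OASDI: $4,058.65 × 0.04 = $162.35
Legal plan premium: $114.17
AD&D insurance premium: $381.50
Total deductions = $243.52 + $76.30 + $40.59 + $162.35 + $114.17 + $381.50 = $1,018.43
Net pay = $4,058.65 − $1,018.43 = $3,040.22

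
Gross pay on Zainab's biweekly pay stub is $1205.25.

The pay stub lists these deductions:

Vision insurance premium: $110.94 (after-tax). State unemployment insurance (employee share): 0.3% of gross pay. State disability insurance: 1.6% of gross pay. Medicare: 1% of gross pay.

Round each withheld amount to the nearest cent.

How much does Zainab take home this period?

$1059.36

State disability insurance: $1205.25 × 0.016 = $19.28
Medicare: $1205.25 × 0.01 = $12.05
State unemployment insurance (employee share): $1205.25 × 0.003 = $3.62
Vision insurance premium: $110.94
Total deductions = $19.28 + $12.05 + $3.62 + $110.94 = $145.89
Net pay = $1205.25 − $145.89 = $1059.36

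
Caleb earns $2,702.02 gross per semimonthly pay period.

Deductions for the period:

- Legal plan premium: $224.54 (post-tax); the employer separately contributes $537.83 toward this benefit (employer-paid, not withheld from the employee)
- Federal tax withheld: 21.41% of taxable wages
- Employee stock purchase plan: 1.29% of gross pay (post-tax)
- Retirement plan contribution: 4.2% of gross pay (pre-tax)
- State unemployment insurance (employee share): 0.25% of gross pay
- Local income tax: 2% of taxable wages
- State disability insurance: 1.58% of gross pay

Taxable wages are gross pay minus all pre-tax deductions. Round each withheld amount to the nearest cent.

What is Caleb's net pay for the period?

Retirement plan contribution: $2,702.02 × 0.042 = $113.48
Taxable wages = $2,702.02 − $113.48 = $2,588.54
Local income tax: $2,588.54 × 0.02 = $51.77
Federal tax withheld: $2,588.54 × 0.2141 = $554.21
State disability insurance: $2,702.02 × 0.0158 = $42.69
State unemployment insurance (employee share): $2,702.02 × 0.0025 = $6.76
Legal plan premium: $224.54
Employee stock purchase plan: $2,702.02 × 0.0129 = $34.86
(Employer's $537.83 toward legal plan premium is not withheld from the employee.)
Total deductions = $113.48 + $51.77 + $554.21 + $42.69 + $6.76 + $224.54 + $34.86 = $1,028.31
Net pay = $2,702.02 − $1,028.31 = $1,673.71

$1,673.71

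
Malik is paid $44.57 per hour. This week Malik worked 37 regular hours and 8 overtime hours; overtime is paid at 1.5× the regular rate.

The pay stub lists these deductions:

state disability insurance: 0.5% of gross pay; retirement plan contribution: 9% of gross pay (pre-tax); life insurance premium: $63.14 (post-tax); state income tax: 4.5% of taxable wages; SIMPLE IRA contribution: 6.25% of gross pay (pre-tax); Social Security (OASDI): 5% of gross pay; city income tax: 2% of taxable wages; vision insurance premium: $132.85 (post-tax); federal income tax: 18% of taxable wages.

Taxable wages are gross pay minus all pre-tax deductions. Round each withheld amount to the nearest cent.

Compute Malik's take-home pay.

Regular pay: 37 × $44.57 = $1649.09
Overtime pay: 8 × $44.57 × 1.5 = $534.84
Gross pay = $1649.09 + $534.84 = $2183.93
SIMPLE IRA contribution: $2183.93 × 0.0625 = $136.50
Retirement plan contribution: $2183.93 × 0.09 = $196.55
Pre-tax total = $136.50 + $196.55 = $333.05
Taxable wages = $2183.93 − $333.05 = $1850.88
Federal income tax: $1850.88 × 0.18 = $333.16
State income tax: $1850.88 × 0.045 = $83.29
City income tax: $1850.88 × 0.02 = $37.02
Social Security (OASDI): $2183.93 × 0.05 = $109.20
State disability insurance: $2183.93 × 0.005 = $10.92
Life insurance premium: $63.14
Vision insurance premium: $132.85
Total deductions = $136.50 + $196.55 + $333.16 + $83.29 + $37.02 + $109.20 + $10.92 + $63.14 + $132.85 = $1102.63
Net pay = $2183.93 − $1102.63 = $1081.30

$1081.30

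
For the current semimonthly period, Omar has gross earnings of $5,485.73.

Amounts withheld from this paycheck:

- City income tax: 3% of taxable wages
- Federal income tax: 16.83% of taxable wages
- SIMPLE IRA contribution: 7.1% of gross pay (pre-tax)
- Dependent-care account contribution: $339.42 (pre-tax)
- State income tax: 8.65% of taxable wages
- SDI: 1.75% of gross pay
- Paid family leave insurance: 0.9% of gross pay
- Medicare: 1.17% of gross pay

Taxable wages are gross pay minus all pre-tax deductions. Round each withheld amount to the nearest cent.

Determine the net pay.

$3,192.54

Dependent-care account contribution: $339.42
SIMPLE IRA contribution: $5,485.73 × 0.071 = $389.49
Pre-tax total = $339.42 + $389.49 = $728.91
Taxable wages = $5,485.73 − $728.91 = $4,756.82
City income tax: $4,756.82 × 0.03 = $142.70
State income tax: $4,756.82 × 0.0865 = $411.46
Federal income tax: $4,756.82 × 0.1683 = $800.57
Paid family leave insurance: $5,485.73 × 0.009 = $49.37
SDI: $5,485.73 × 0.0175 = $96.00
Medicare: $5,485.73 × 0.0117 = $64.18
Total deductions = $339.42 + $389.49 + $142.70 + $411.46 + $800.57 + $49.37 + $96.00 + $64.18 = $2,293.19
Net pay = $5,485.73 − $2,293.19 = $3,192.54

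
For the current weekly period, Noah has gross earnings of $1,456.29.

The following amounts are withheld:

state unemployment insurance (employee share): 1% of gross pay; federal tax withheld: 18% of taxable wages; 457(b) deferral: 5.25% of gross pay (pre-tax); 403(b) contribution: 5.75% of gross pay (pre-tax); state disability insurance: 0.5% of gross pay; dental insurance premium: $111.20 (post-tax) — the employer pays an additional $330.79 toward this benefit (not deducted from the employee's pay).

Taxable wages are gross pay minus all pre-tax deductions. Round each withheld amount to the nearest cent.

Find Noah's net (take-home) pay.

$929.75

403(b) contribution: $1,456.29 × 0.0575 = $83.74
457(b) deferral: $1,456.29 × 0.0525 = $76.46
Pre-tax total = $83.74 + $76.46 = $160.20
Taxable wages = $1,456.29 − $160.20 = $1,296.09
Federal tax withheld: $1,296.09 × 0.18 = $233.30
State disability insurance: $1,456.29 × 0.005 = $7.28
State unemployment insurance (employee share): $1,456.29 × 0.01 = $14.56
Dental insurance premium: $111.20
(Employer's $330.79 toward dental insurance premium is not withheld from the employee.)
Total deductions = $83.74 + $76.46 + $233.30 + $7.28 + $14.56 + $111.20 = $526.54
Net pay = $1,456.29 − $526.54 = $929.75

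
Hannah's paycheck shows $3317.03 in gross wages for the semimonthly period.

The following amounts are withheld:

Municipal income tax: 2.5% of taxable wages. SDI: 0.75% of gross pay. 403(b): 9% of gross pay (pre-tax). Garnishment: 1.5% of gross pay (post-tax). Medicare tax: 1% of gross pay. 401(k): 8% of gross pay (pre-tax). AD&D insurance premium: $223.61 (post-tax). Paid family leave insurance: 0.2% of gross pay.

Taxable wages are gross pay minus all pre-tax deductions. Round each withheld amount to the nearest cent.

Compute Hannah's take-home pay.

403(b): $3317.03 × 0.09 = $298.53
401(k): $3317.03 × 0.08 = $265.36
Pre-tax total = $298.53 + $265.36 = $563.89
Taxable wages = $3317.03 − $563.89 = $2753.14
Municipal income tax: $2753.14 × 0.025 = $68.83
SDI: $3317.03 × 0.0075 = $24.88
Medicare tax: $3317.03 × 0.01 = $33.17
Paid family leave insurance: $3317.03 × 0.002 = $6.63
Garnishment: $3317.03 × 0.015 = $49.76
AD&D insurance premium: $223.61
Total deductions = $298.53 + $265.36 + $68.83 + $24.88 + $33.17 + $6.63 + $49.76 + $223.61 = $970.77
Net pay = $3317.03 − $970.77 = $2346.26

$2346.26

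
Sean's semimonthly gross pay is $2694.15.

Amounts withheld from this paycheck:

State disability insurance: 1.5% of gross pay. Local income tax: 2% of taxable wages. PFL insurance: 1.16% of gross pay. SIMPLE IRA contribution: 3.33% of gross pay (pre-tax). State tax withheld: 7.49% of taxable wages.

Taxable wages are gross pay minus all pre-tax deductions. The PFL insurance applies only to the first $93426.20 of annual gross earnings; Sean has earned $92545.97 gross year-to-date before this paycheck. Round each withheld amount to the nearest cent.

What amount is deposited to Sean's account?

SIMPLE IRA contribution: $2694.15 × 0.0333 = $89.72
Taxable wages = $2694.15 − $89.72 = $2604.43
State tax withheld: $2604.43 × 0.0749 = $195.07
Local income tax: $2604.43 × 0.02 = $52.09
PFL insurance: only $93426.20 − $92545.97 = $880.23 of this check is subject → $880.23 × 0.0116 = $10.21
State disability insurance: $2694.15 × 0.015 = $40.41
Total deductions = $89.72 + $195.07 + $52.09 + $10.21 + $40.41 = $387.50
Net pay = $2694.15 − $387.50 = $2306.65

$2306.65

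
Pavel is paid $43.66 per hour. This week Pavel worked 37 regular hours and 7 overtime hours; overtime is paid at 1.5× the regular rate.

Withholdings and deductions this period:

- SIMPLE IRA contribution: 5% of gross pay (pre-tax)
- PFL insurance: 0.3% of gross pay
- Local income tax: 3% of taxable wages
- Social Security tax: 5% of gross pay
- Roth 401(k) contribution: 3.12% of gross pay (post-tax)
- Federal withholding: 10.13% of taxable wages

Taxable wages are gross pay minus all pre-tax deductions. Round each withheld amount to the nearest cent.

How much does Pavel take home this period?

Regular pay: 37 × $43.66 = $1,615.42
Overtime pay: 7 × $43.66 × 1.5 = $458.43
Gross pay = $1,615.42 + $458.43 = $2,073.85
SIMPLE IRA contribution: $2,073.85 × 0.05 = $103.69
Taxable wages = $2,073.85 − $103.69 = $1,970.16
Local income tax: $1,970.16 × 0.03 = $59.10
Federal withholding: $1,970.16 × 0.1013 = $199.58
Social Security tax: $2,073.85 × 0.05 = $103.69
PFL insurance: $2,073.85 × 0.003 = $6.22
Roth 401(k) contribution: $2,073.85 × 0.0312 = $64.70
Total deductions = $103.69 + $59.10 + $199.58 + $103.69 + $6.22 + $64.70 = $536.98
Net pay = $2,073.85 − $536.98 = $1,536.87

$1,536.87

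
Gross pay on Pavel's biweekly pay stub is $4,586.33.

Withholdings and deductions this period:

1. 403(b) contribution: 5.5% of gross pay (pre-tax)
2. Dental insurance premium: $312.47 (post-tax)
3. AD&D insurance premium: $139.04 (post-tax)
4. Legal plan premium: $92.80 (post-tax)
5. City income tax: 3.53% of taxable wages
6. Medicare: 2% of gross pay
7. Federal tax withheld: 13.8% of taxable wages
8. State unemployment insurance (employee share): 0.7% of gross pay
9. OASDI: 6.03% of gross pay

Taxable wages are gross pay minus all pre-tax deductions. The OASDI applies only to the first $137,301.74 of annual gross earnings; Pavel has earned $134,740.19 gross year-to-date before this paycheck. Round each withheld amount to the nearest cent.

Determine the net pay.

403(b) contribution: $4,586.33 × 0.055 = $252.25
Taxable wages = $4,586.33 − $252.25 = $4,334.08
City income tax: $4,334.08 × 0.0353 = $152.99
Federal tax withheld: $4,334.08 × 0.138 = $598.10
State unemployment insurance (employee share): $4,586.33 × 0.007 = $32.10
Medicare: $4,586.33 × 0.02 = $91.73
OASDI: only $137,301.74 − $134,740.19 = $2,561.55 of this check is subject → $2,561.55 × 0.0603 = $154.46
Legal plan premium: $92.80
AD&D insurance premium: $139.04
Dental insurance premium: $312.47
Total deductions = $252.25 + $152.99 + $598.10 + $32.10 + $91.73 + $154.46 + $92.80 + $139.04 + $312.47 = $1,825.94
Net pay = $4,586.33 − $1,825.94 = $2,760.39

$2,760.39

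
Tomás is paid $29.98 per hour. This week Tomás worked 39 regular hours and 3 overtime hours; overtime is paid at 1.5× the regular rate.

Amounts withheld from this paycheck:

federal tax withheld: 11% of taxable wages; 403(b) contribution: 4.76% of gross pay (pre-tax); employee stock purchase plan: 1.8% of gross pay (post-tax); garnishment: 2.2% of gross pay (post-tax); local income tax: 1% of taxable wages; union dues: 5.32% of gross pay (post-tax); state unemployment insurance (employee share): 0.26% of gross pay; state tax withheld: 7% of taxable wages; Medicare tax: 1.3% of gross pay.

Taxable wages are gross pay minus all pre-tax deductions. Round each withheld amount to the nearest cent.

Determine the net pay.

$864.18

Regular pay: 39 × $29.98 = $1,169.22
Overtime pay: 3 × $29.98 × 1.5 = $134.91
Gross pay = $1,169.22 + $134.91 = $1,304.13
403(b) contribution: $1,304.13 × 0.0476 = $62.08
Taxable wages = $1,304.13 − $62.08 = $1,242.05
Local income tax: $1,242.05 × 0.01 = $12.42
Federal tax withheld: $1,242.05 × 0.11 = $136.63
State tax withheld: $1,242.05 × 0.07 = $86.94
Medicare tax: $1,304.13 × 0.013 = $16.95
State unemployment insurance (employee share): $1,304.13 × 0.0026 = $3.39
Garnishment: $1,304.13 × 0.022 = $28.69
Employee stock purchase plan: $1,304.13 × 0.018 = $23.47
Union dues: $1,304.13 × 0.0532 = $69.38
Total deductions = $62.08 + $12.42 + $136.63 + $86.94 + $16.95 + $3.39 + $28.69 + $23.47 + $69.38 = $439.95
Net pay = $1,304.13 − $439.95 = $864.18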